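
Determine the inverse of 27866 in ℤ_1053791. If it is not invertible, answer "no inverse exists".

Extended Euclidean algorithm:
1053791 = 37·27866 + 22749
27866 = 1·22749 + 5117
22749 = 4·5117 + 2281
5117 = 2·2281 + 555
2281 = 4·555 + 61
555 = 9·61 + 6
61 = 10·6 + 1
6 = 6·1 + 0
Since gcd(27866, 1053791) = 1, back-substitute to write 1 as a combination:
1 = 61 − 10·6
1 = −10·555 + 91·61
1 = 91·2281 − 374·555
1 = −374·5117 + 839·2281
1 = 839·22749 − 3730·5117
1 = −3730·27866 + 4569·22749
1 = 4569·1053791 − 172783·27866
So 27866·(-172783) ≡ 1 (mod 1053791), and -172783 ≡ 881008 (mod 1053791).

881008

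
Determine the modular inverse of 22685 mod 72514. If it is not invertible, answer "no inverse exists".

Euclidean algorithm on 72514, 22685:
72514 = 3·22685 + 4459
22685 = 5·4459 + 390
4459 = 11·390 + 169
390 = 2·169 + 52
169 = 3·52 + 13
52 = 4·13 + 0
gcd(22685, 72514) = 13 ≠ 1, so 22685 has no multiplicative inverse modulo 72514.

no inverse exists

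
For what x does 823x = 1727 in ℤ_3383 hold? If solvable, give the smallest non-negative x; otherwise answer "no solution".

1597

First find gcd(823, 3383):
3383 = 4·823 + 91
823 = 9·91 + 4
91 = 22·4 + 3
4 = 1·3 + 1
3 = 3·1 + 0
gcd = 1, so a unique solution mod 3383 exists.
Back-substitute for the Bézout coefficients:
1 = 4 − 3
1 = −91 + 23·4
1 = 23·823 − 208·91
1 = −208·3383 + 855·823
So 823·(855) ≡ 1 (mod 3383), giving 823⁻¹ ≡ 855.
x ≡ 823⁻¹·1727 ≡ 855·1727 ≡ 1597 (mod 3383).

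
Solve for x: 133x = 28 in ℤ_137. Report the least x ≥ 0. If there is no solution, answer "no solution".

130

First find gcd(133, 137):
137 = 1*133 + 4
133 = 33*4 + 1
4 = 4*1 + 0
gcd = 1, so a unique solution mod 137 exists.
Back-substitute for the Bézout coefficients:
1 = 133 − 33·4
1 = −33·137 + 34·133
So 133·(34) ≡ 1 (mod 137), giving 133⁻¹ ≡ 34.
x ≡ 133⁻¹·28 ≡ 34·28 ≡ 130 (mod 137).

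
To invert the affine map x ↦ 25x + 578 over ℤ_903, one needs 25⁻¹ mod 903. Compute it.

289

Run Euclid on (903, 25):
903 = 36·25 + 3
25 = 8·3 + 1
3 = 3·1 + 0
Since gcd(25, 903) = 1, back-substitute to write 1 as a combination:
1 = 25 − 8·3
1 = −8·903 + 289·25
So 25·289 ≡ 1 (mod 903).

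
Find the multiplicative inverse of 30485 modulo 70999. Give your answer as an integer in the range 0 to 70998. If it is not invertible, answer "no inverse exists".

Run Euclid on (70999, 30485):
70999 = 2·30485 + 10029
30485 = 3·10029 + 398
10029 = 25·398 + 79
398 = 5·79 + 3
79 = 26·3 + 1
3 = 3·1 + 0
The gcd is 1. Working backward:
1 = 79 − 26·3
1 = −26·398 + 131·79
1 = 131·10029 − 3301·398
1 = −3301·30485 + 10034·10029
1 = 10034·70999 − 23369·30485
So 30485·(-23369) ≡ 1 (mod 70999), and -23369 ≡ 47630 (mod 70999).

47630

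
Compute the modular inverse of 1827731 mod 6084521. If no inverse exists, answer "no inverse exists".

1876319

Extended Euclidean algorithm:
6084521 = 3*1827731 + 601328
1827731 = 3*601328 + 23747
601328 = 25*23747 + 7653
23747 = 3*7653 + 788
7653 = 9*788 + 561
788 = 1*561 + 227
561 = 2*227 + 107
227 = 2*107 + 13
107 = 8*13 + 3
13 = 4*3 + 1
3 = 3*1 + 0
gcd = 1, so the inverse exists. Back-substitute:
1 = 13 − 4·3
1 = −4·107 + 33·13
1 = 33·227 − 70·107
1 = −70·561 + 173·227
1 = 173·788 − 243·561
1 = −243·7653 + 2360·788
1 = 2360·23747 − 7323·7653
1 = −7323·601328 + 185435·23747
1 = 185435·1827731 − 563628·601328
1 = −563628·6084521 + 1876319·1827731
So 1827731·1876319 ≡ 1 (mod 6084521).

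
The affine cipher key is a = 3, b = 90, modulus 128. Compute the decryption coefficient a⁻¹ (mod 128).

43

Run Euclid on (128, 3):
128 = 42·3 + 2
3 = 1·2 + 1
2 = 2·1 + 0
gcd = 1, so the inverse exists. Back-substitute:
1 = 3 − 2
1 = −128 + 43·3
So 3·43 ≡ 1 (mod 128).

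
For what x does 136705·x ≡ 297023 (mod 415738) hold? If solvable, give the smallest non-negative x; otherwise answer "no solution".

First find gcd(136705, 415738):
415738 = 3*136705 + 5623
136705 = 24*5623 + 1753
5623 = 3*1753 + 364
1753 = 4*364 + 297
364 = 1*297 + 67
297 = 4*67 + 29
67 = 2*29 + 9
29 = 3*9 + 2
9 = 4*2 + 1
2 = 2*1 + 0
gcd = 1, so a unique solution mod 415738 exists.
Back-substitute for the Bézout coefficients:
1 = 9 − 4·2
1 = −4·29 + 13·9
1 = 13·67 − 30·29
1 = −30·297 + 133·67
1 = 133·364 − 163·297
1 = −163·1753 + 785·364
1 = 785·5623 − 2518·1753
1 = −2518·136705 + 61217·5623
1 = 61217·415738 − 186169·136705
So 136705·(-186169) ≡ 1 (mod 415738), giving 136705⁻¹ ≡ 229569.
x ≡ 136705⁻¹·297023 ≡ 229569·297023 ≡ 5017 (mod 415738).

5017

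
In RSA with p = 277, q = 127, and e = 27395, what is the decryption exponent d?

29843

φ(n) = (p−1)(q−1) = 276·126 = 34776.
Need d with 27395·d ≡ 1 (mod 34776). Apply the extended Euclidean algorithm:
34776 = 1·27395 + 7381
27395 = 3·7381 + 5252
7381 = 1·5252 + 2129
5252 = 2·2129 + 994
2129 = 2·994 + 141
994 = 7·141 + 7
141 = 20·7 + 1
7 = 7·1 + 0
Back-substitute:
1 = 141 − 20·7
1 = −20·994 + 141·141
1 = 141·2129 − 302·994
1 = −302·5252 + 745·2129
1 = 745·7381 − 1047·5252
1 = −1047·27395 + 3886·7381
1 = 3886·34776 − 4933·27395
So 27395·(-4933) ≡ 1 (mod 34776), hence d ≡ -4933 ≡ 29843 (mod 34776).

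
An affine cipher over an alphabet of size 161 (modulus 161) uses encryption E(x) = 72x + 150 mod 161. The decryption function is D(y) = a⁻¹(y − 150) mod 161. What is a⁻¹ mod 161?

gcd(161, 72) by repeated division:
161 = 2·72 + 17
72 = 4·17 + 4
17 = 4·4 + 1
4 = 4·1 + 0
gcd = 1, so the inverse exists. Back-substitute:
1 = 17 − 4·4
1 = −4·72 + 17·17
1 = 17·161 − 38·72
Hence 72⁻¹ ≡ -38 ≡ 123 (mod 161).

123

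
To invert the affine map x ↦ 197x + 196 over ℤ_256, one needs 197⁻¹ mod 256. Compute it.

Apply the Euclidean algorithm to 256 and 197:
256 = 1×197 + 59
197 = 3×59 + 20
59 = 2×20 + 19
20 = 1×19 + 1
19 = 19×1 + 0
gcd = 1, so the inverse exists. Back-substitute:
1 = 20 − 19
1 = −59 + 3·20
1 = 3·197 − 10·59
1 = −10·256 + 13·197
So 197·13 ≡ 1 (mod 256).

13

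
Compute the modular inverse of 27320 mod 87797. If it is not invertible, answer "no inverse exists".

27210

gcd(87797, 27320) by repeated division:
87797 = 3×27320 + 5837
27320 = 4×5837 + 3972
5837 = 1×3972 + 1865
3972 = 2×1865 + 242
1865 = 7×242 + 171
242 = 1×171 + 71
171 = 2×71 + 29
71 = 2×29 + 13
29 = 2×13 + 3
13 = 4×3 + 1
3 = 3×1 + 0
Since gcd(27320, 87797) = 1, back-substitute to write 1 as a combination:
1 = 13 − 4·3
1 = −4·29 + 9·13
1 = 9·71 − 22·29
1 = −22·171 + 53·71
1 = 53·242 − 75·171
1 = −75·1865 + 578·242
1 = 578·3972 − 1231·1865
1 = −1231·5837 + 1809·3972
1 = 1809·27320 − 8467·5837
1 = −8467·87797 + 27210·27320
So 27320·27210 ≡ 1 (mod 87797).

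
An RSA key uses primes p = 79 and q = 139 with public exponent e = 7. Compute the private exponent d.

6151

φ(n) = (p−1)(q−1) = 78·138 = 10764.
Need d with 7·d ≡ 1 (mod 10764). Apply the extended Euclidean algorithm:
10764 = 1537·7 + 5
7 = 1·5 + 2
5 = 2·2 + 1
2 = 2·1 + 0
Back-substitute:
1 = 5 − 2·2
1 = −2·7 + 3·5
1 = 3·10764 − 4613·7
So 7·(-4613) ≡ 1 (mod 10764), hence d ≡ -4613 ≡ 6151 (mod 10764).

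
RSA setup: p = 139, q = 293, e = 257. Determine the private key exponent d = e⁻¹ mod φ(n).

15209

φ(n) = (p−1)(q−1) = 138·292 = 40296.
Need d with 257·d ≡ 1 (mod 40296). Apply the extended Euclidean algorithm:
40296 = 156×257 + 204
257 = 1×204 + 53
204 = 3×53 + 45
53 = 1×45 + 8
45 = 5×8 + 5
8 = 1×5 + 3
5 = 1×3 + 2
3 = 1×2 + 1
2 = 2×1 + 0
Back-substitute:
1 = 3 − 2
1 = −5 + 2·3
1 = 2·8 − 3·5
1 = −3·45 + 17·8
1 = 17·53 − 20·45
1 = −20·204 + 77·53
1 = 77·257 − 97·204
1 = −97·40296 + 15209·257
So 257·15209 ≡ 1 (mod 40296), hence d = 15209.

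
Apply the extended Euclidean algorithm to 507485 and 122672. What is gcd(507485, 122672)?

Repeated division:
507485 = 4*122672 + 16797
122672 = 7*16797 + 5093
16797 = 3*5093 + 1518
5093 = 3*1518 + 539
1518 = 2*539 + 440
539 = 1*440 + 99
440 = 4*99 + 44
99 = 2*44 + 11
44 = 4*11 + 0
gcd(507485, 122672) = 11.
Working backward:
11 = 99 − 2·44
11 = −2·440 + 9·99
11 = 9·539 − 11·440
11 = −11·1518 + 31·539
11 = 31·5093 − 104·1518
11 = −104·16797 + 343·5093
11 = 343·122672 − 2505·16797
11 = −2505·507485 + 10363·122672
So 11 = (-2505)·507485 + (10363)·122672.

11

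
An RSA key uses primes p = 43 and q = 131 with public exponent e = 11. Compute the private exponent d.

φ(n) = (p−1)(q−1) = 42·130 = 5460.
Need d with 11·d ≡ 1 (mod 5460). Apply the extended Euclidean algorithm:
5460 = 496×11 + 4
11 = 2×4 + 3
4 = 1×3 + 1
3 = 3×1 + 0
Back-substitute:
1 = 4 − 3
1 = −11 + 3·4
1 = 3·5460 − 1489·11
So 11·(-1489) ≡ 1 (mod 5460), hence d ≡ -1489 ≡ 3971 (mod 5460).

3971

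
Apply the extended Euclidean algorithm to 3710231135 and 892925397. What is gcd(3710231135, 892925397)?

Repeated division:
3710231135 = 4·892925397 + 138529547
892925397 = 6·138529547 + 61748115
138529547 = 2·61748115 + 15033317
61748115 = 4·15033317 + 1614847
15033317 = 9·1614847 + 499694
1614847 = 3·499694 + 115765
499694 = 4·115765 + 36634
115765 = 3·36634 + 5863
36634 = 6·5863 + 1456
5863 = 4·1456 + 39
1456 = 37·39 + 13
39 = 3·13 + 0
gcd(3710231135, 892925397) = 13.
Express as a combination:
13 = 1456 − 37·39
13 = −37·5863 + 149·1456
13 = 149·36634 − 931·5863
13 = −931·115765 + 2942·36634
13 = 2942·499694 − 12699·115765
13 = −12699·1614847 + 41039·499694
13 = 41039·15033317 − 382050·1614847
13 = −382050·61748115 + 1569239·15033317
13 = 1569239·138529547 − 3520528·61748115
13 = −3520528·892925397 + 22692407·138529547
13 = 22692407·3710231135 − 94290156·892925397
So 13 = (22692407)·3710231135 + (-94290156)·892925397.

13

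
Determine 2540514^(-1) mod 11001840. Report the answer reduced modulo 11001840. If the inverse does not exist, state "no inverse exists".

Euclidean algorithm on 11001840, 2540514:
11001840 = 4×2540514 + 839784
2540514 = 3×839784 + 21162
839784 = 39×21162 + 14466
21162 = 1×14466 + 6696
14466 = 2×6696 + 1074
6696 = 6×1074 + 252
1074 = 4×252 + 66
252 = 3×66 + 54
66 = 1×54 + 12
54 = 4×12 + 6
12 = 2×6 + 0
gcd(2540514, 11001840) = 6 ≠ 1, so 2540514 has no multiplicative inverse modulo 11001840.

no inverse exists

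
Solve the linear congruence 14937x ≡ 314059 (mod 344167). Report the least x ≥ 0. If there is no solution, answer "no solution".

First find gcd(14937, 344167):
344167 = 23*14937 + 616
14937 = 24*616 + 153
616 = 4*153 + 4
153 = 38*4 + 1
4 = 4*1 + 0
gcd = 1, so a unique solution mod 344167 exists.
Back-substitute for the Bézout coefficients:
1 = 153 − 38·4
1 = −38·616 + 153·153
1 = 153·14937 − 3710·616
1 = −3710·344167 + 85483·14937
So 14937·(85483) ≡ 1 (mod 344167), giving 14937⁻¹ ≡ 85483.
x ≡ 14937⁻¹·314059 ≡ 85483·314059 ≡ 302829 (mod 344167).

302829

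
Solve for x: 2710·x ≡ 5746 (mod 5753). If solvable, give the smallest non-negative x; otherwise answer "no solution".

First find gcd(2710, 5753):
5753 = 2·2710 + 333
2710 = 8·333 + 46
333 = 7·46 + 11
46 = 4·11 + 2
11 = 5·2 + 1
2 = 2·1 + 0
gcd = 1, so a unique solution mod 5753 exists.
Back-substitute for the Bézout coefficients:
1 = 11 − 5·2
1 = −5·46 + 21·11
1 = 21·333 − 152·46
1 = −152·2710 + 1237·333
1 = 1237·5753 − 2626·2710
So 2710·(-2626) ≡ 1 (mod 5753), giving 2710⁻¹ ≡ 3127.
x ≡ 2710⁻¹·5746 ≡ 3127·5746 ≡ 1123 (mod 5753).

1123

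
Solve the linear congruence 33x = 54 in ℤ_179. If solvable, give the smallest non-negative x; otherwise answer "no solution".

83

First find gcd(33, 179):
179 = 5·33 + 14
33 = 2·14 + 5
14 = 2·5 + 4
5 = 1·4 + 1
4 = 4·1 + 0
gcd = 1, so a unique solution mod 179 exists.
Back-substitute for the Bézout coefficients:
1 = 5 − 4
1 = −14 + 3·5
1 = 3·33 − 7·14
1 = −7·179 + 38·33
So 33·(38) ≡ 1 (mod 179), giving 33⁻¹ ≡ 38.
x ≡ 33⁻¹·54 ≡ 38·54 ≡ 83 (mod 179).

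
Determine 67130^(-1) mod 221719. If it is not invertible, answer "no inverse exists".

Extended Euclidean algorithm:
221719 = 3*67130 + 20329
67130 = 3*20329 + 6143
20329 = 3*6143 + 1900
6143 = 3*1900 + 443
1900 = 4*443 + 128
443 = 3*128 + 59
128 = 2*59 + 10
59 = 5*10 + 9
10 = 1*9 + 1
9 = 9*1 + 0
Since gcd(67130, 221719) = 1, back-substitute to write 1 as a combination:
1 = 10 − 9
1 = −59 + 6·10
1 = 6·128 − 13·59
1 = −13·443 + 45·128
1 = 45·1900 − 193·443
1 = −193·6143 + 624·1900
1 = 624·20329 − 2065·6143
1 = −2065·67130 + 6819·20329
1 = 6819·221719 − 22522·67130
Thus 67130·(-22522) ≡ 1 (mod 221719); reducing, -22522 mod 221719 = 199197.

199197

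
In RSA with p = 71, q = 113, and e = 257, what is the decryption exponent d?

2593

φ(n) = (p−1)(q−1) = 70·112 = 7840.
Need d with 257·d ≡ 1 (mod 7840). Apply the extended Euclidean algorithm:
7840 = 30·257 + 130
257 = 1·130 + 127
130 = 1·127 + 3
127 = 42·3 + 1
3 = 3·1 + 0
Back-substitute:
1 = 127 − 42·3
1 = −42·130 + 43·127
1 = 43·257 − 85·130
1 = −85·7840 + 2593·257
So 257·2593 ≡ 1 (mod 7840), hence d = 2593.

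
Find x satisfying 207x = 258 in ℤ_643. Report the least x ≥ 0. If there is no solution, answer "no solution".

First find gcd(207, 643):
643 = 3·207 + 22
207 = 9·22 + 9
22 = 2·9 + 4
9 = 2·4 + 1
4 = 4·1 + 0
gcd = 1, so a unique solution mod 643 exists.
Back-substitute for the Bézout coefficients:
1 = 9 − 2·4
1 = −2·22 + 5·9
1 = 5·207 − 47·22
1 = −47·643 + 146·207
So 207·(146) ≡ 1 (mod 643), giving 207⁻¹ ≡ 146.
x ≡ 207⁻¹·258 ≡ 146·258 ≡ 374 (mod 643).

374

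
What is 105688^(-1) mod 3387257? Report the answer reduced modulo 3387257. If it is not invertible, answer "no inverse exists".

1026324

Apply the Euclidean algorithm to 3387257 and 105688:
3387257 = 32·105688 + 5241
105688 = 20·5241 + 868
5241 = 6·868 + 33
868 = 26·33 + 10
33 = 3·10 + 3
10 = 3·3 + 1
3 = 3·1 + 0
The gcd is 1. Working backward:
1 = 10 − 3·3
1 = −3·33 + 10·10
1 = 10·868 − 263·33
1 = −263·5241 + 1588·868
1 = 1588·105688 − 32023·5241
1 = −32023·3387257 + 1026324·105688
So 105688·1026324 ≡ 1 (mod 3387257).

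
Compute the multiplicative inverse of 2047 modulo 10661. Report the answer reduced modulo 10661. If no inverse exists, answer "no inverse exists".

8734

Extended Euclidean algorithm:
10661 = 5×2047 + 426
2047 = 4×426 + 343
426 = 1×343 + 83
343 = 4×83 + 11
83 = 7×11 + 6
11 = 1×6 + 5
6 = 1×5 + 1
5 = 5×1 + 0
Since gcd(2047, 10661) = 1, back-substitute to write 1 as a combination:
1 = 6 − 5
1 = −11 + 2·6
1 = 2·83 − 15·11
1 = −15·343 + 62·83
1 = 62·426 − 77·343
1 = −77·2047 + 370·426
1 = 370·10661 − 1927·2047
So 2047·(-1927) ≡ 1 (mod 10661), and -1927 ≡ 8734 (mod 10661).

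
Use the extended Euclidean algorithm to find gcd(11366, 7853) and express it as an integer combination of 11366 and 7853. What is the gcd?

Repeated division:
11366 = 1*7853 + 3513
7853 = 2*3513 + 827
3513 = 4*827 + 205
827 = 4*205 + 7
205 = 29*7 + 2
7 = 3*2 + 1
2 = 2*1 + 0
gcd(11366, 7853) = 1.
Back-substituting:
1 = 7 − 3·2
1 = −3·205 + 88·7
1 = 88·827 − 355·205
1 = −355·3513 + 1508·827
1 = 1508·7853 − 3371·3513
1 = −3371·11366 + 4879·7853
So 1 = (-3371)·11366 + (4879)·7853.

1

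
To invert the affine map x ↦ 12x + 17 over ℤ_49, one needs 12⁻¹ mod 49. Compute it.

45

Apply the Euclidean algorithm to 49 and 12:
49 = 4*12 + 1
12 = 12*1 + 0
The gcd is 1. Working backward:
1 = 49 − 4·12
Hence 12⁻¹ ≡ -4 ≡ 45 (mod 49).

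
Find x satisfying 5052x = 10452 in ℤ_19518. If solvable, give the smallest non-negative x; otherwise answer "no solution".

2861

First find gcd(5052, 19518):
19518 = 3*5052 + 4362
5052 = 1*4362 + 690
4362 = 6*690 + 222
690 = 3*222 + 24
222 = 9*24 + 6
24 = 4*6 + 0
gcd = 6 and 6 | 10452, so solutions exist. Divide through by 6: 842x ≡ 1742 (mod 3253).
Now find 842⁻¹ mod 3253:
3253 = 3×842 + 727
842 = 1×727 + 115
727 = 6×115 + 37
115 = 3×37 + 4
37 = 9×4 + 1
4 = 4×1 + 0
Back-substitute:
1 = 37 − 9·4
1 = −9·115 + 28·37
1 = 28·727 − 177·115
1 = −177·842 + 205·727
1 = 205·3253 − 792·842
So 842·(-792) ≡ 1 (mod 3253), i.e. 842⁻¹ ≡ 2461.
Then x ≡ 2461·1742 ≡ 2861 (mod 3253); the smallest non-negative solution is x = 2861.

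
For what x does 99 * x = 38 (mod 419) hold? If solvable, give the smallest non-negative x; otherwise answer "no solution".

212

First find gcd(99, 419):
419 = 4·99 + 23
99 = 4·23 + 7
23 = 3·7 + 2
7 = 3·2 + 1
2 = 2·1 + 0
gcd = 1, so a unique solution mod 419 exists.
Back-substitute for the Bézout coefficients:
1 = 7 − 3·2
1 = −3·23 + 10·7
1 = 10·99 − 43·23
1 = −43·419 + 182·99
So 99·(182) ≡ 1 (mod 419), giving 99⁻¹ ≡ 182.
x ≡ 99⁻¹·38 ≡ 182·38 ≡ 212 (mod 419).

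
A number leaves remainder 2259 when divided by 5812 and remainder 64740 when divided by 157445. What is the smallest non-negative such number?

Write x = 2259 + 5812·k. Then 5812·k ≡ 64740 − 2259 ≡ 62481 (mod 157445).
Need 5812⁻¹ mod 157445. Extended Euclid on (157445, 5812):
157445 = 27×5812 + 521
5812 = 11×521 + 81
521 = 6×81 + 35
81 = 2×35 + 11
35 = 3×11 + 2
11 = 5×2 + 1
2 = 2×1 + 0
Back-substitute:
1 = 11 − 5·2
1 = −5·35 + 16·11
1 = 16·81 − 37·35
1 = −37·521 + 238·81
1 = 238·5812 − 2655·521
1 = −2655·157445 + 71923·5812
5812⁻¹ ≡ 71923 (mod 157445), so k ≡ 71923·62481 ≡ 25773 (mod 157445).
x = 2259 + 5812·25773 = 149794935.

149794935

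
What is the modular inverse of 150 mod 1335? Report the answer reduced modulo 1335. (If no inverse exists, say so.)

Euclidean algorithm on 1335, 150:
1335 = 8*150 + 135
150 = 1*135 + 15
135 = 9*15 + 0
gcd(150, 1335) = 15 ≠ 1, so 150 has no multiplicative inverse modulo 1335.

no inverse exists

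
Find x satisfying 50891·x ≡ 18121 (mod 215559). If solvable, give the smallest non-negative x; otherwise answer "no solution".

First find gcd(50891, 215559):
215559 = 4×50891 + 11995
50891 = 4×11995 + 2911
11995 = 4×2911 + 351
2911 = 8×351 + 103
351 = 3×103 + 42
103 = 2×42 + 19
42 = 2×19 + 4
19 = 4×4 + 3
4 = 1×3 + 1
3 = 3×1 + 0
gcd = 1, so a unique solution mod 215559 exists.
Back-substitute for the Bézout coefficients:
1 = 4 − 3
1 = −19 + 5·4
1 = 5·42 − 11·19
1 = −11·103 + 27·42
1 = 27·351 − 92·103
1 = −92·2911 + 763·351
1 = 763·11995 − 3144·2911
1 = −3144·50891 + 13339·11995
1 = 13339·215559 − 56500·50891
So 50891·(-56500) ≡ 1 (mod 215559), giving 50891⁻¹ ≡ 159059.
x ≡ 50891⁻¹·18121 ≡ 159059·18121 ≡ 68750 (mod 215559).

68750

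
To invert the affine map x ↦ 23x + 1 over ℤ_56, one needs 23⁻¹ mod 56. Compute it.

39

Apply the Euclidean algorithm to 56 and 23:
56 = 2×23 + 10
23 = 2×10 + 3
10 = 3×3 + 1
3 = 3×1 + 0
The gcd is 1. Working backward:
1 = 10 − 3·3
1 = −3·23 + 7·10
1 = 7·56 − 17·23
Thus 23·(-17) ≡ 1 (mod 56); reducing, -17 mod 56 = 39.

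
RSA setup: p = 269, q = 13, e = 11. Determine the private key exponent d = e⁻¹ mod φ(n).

2339

φ(n) = (p−1)(q−1) = 268·12 = 3216.
Need d with 11·d ≡ 1 (mod 3216). Apply the extended Euclidean algorithm:
3216 = 292*11 + 4
11 = 2*4 + 3
4 = 1*3 + 1
3 = 3*1 + 0
Back-substitute:
1 = 4 − 3
1 = −11 + 3·4
1 = 3·3216 − 877·11
So 11·(-877) ≡ 1 (mod 3216), hence d ≡ -877 ≡ 2339 (mod 3216).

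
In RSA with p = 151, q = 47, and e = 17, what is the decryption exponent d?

φ(n) = (p−1)(q−1) = 150·46 = 6900.
Need d with 17·d ≡ 1 (mod 6900). Apply the extended Euclidean algorithm:
6900 = 405×17 + 15
17 = 1×15 + 2
15 = 7×2 + 1
2 = 2×1 + 0
Back-substitute:
1 = 15 − 7·2
1 = −7·17 + 8·15
1 = 8·6900 − 3247·17
So 17·(-3247) ≡ 1 (mod 6900), hence d ≡ -3247 ≡ 3653 (mod 6900).

3653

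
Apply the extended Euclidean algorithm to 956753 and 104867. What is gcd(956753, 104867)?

Repeated division:
956753 = 9×104867 + 12950
104867 = 8×12950 + 1267
12950 = 10×1267 + 280
1267 = 4×280 + 147
280 = 1×147 + 133
147 = 1×133 + 14
133 = 9×14 + 7
14 = 2×7 + 0
gcd(956753, 104867) = 7.
Express as a combination:
7 = 133 − 9·14
7 = −9·147 + 10·133
7 = 10·280 − 19·147
7 = −19·1267 + 86·280
7 = 86·12950 − 879·1267
7 = −879·104867 + 7118·12950
7 = 7118·956753 − 64941·104867
So 7 = (7118)·956753 + (-64941)·104867.

7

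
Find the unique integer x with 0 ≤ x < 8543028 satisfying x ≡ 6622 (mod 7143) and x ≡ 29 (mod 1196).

Write x = 6622 + 7143·k. Then 7143·k ≡ 29 − 6622 ≡ 583 (mod 1196).
Need 7143⁻¹ mod 1196. Extended Euclid on (1196, 1163):
1196 = 1*1163 + 33
1163 = 35*33 + 8
33 = 4*8 + 1
8 = 8*1 + 0
Back-substitute:
1 = 33 − 4·8
1 = −4·1163 + 141·33
1 = 141·1196 − 145·1163
7143⁻¹ ≡ 1051 (mod 1196), so k ≡ 1051·583 ≡ 381 (mod 1196).
x = 6622 + 7143·381 = 2728105.

2728105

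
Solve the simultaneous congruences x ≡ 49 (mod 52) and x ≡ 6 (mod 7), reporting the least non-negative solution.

153

Write x = 49 + 52·k. Then 52·k ≡ 6 − 49 ≡ 6 (mod 7).
Need 52⁻¹ mod 7. Extended Euclid on (7, 3):
7 = 2×3 + 1
3 = 3×1 + 0
Back-substitute:
1 = 7 − 2·3
52⁻¹ ≡ 5 (mod 7), so k ≡ 5·6 ≡ 2 (mod 7).
x = 49 + 52·2 = 153.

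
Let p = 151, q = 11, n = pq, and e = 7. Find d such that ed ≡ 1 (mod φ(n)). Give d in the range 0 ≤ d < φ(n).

φ(n) = (p−1)(q−1) = 150·10 = 1500.
Need d with 7·d ≡ 1 (mod 1500). Apply the extended Euclidean algorithm:
1500 = 214×7 + 2
7 = 3×2 + 1
2 = 2×1 + 0
Back-substitute:
1 = 7 − 3·2
1 = −3·1500 + 643·7
So 7·643 ≡ 1 (mod 1500), hence d = 643.

643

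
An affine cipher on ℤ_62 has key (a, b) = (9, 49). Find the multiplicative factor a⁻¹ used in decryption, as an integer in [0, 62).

7

gcd(62, 9) by repeated division:
62 = 6*9 + 8
9 = 1*8 + 1
8 = 8*1 + 0
Since gcd(9, 62) = 1, back-substitute to write 1 as a combination:
1 = 9 − 8
1 = −62 + 7·9
So 9·7 ≡ 1 (mod 62).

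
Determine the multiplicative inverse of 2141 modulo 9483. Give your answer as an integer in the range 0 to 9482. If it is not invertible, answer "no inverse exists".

6635

Apply the Euclidean algorithm to 9483 and 2141:
9483 = 4·2141 + 919
2141 = 2·919 + 303
919 = 3·303 + 10
303 = 30·10 + 3
10 = 3·3 + 1
3 = 3·1 + 0
The gcd is 1. Working backward:
1 = 10 − 3·3
1 = −3·303 + 91·10
1 = 91·919 − 276·303
1 = −276·2141 + 643·919
1 = 643·9483 − 2848·2141
Hence 2141⁻¹ ≡ -2848 ≡ 6635 (mod 9483).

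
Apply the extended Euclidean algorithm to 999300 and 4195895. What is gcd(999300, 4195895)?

5

Apply Euclid's algorithm to 4195895 and 999300:
4195895 = 4×999300 + 198695
999300 = 5×198695 + 5825
198695 = 34×5825 + 645
5825 = 9×645 + 20
645 = 32×20 + 5
20 = 4×5 + 0
gcd(999300, 4195895) = 5.
Back-substituting:
5 = 645 − 32·20
5 = −32·5825 + 289·645
5 = 289·198695 − 9858·5825
5 = −9858·999300 + 49579·198695
5 = 49579·4195895 − 208174·999300
So 5 = (49579)·4195895 + (-208174)·999300.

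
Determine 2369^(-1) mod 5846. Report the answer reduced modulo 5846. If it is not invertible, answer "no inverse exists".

2369

gcd(5846, 2369) by repeated division:
5846 = 2·2369 + 1108
2369 = 2·1108 + 153
1108 = 7·153 + 37
153 = 4·37 + 5
37 = 7·5 + 2
5 = 2·2 + 1
2 = 2·1 + 0
gcd = 1, so the inverse exists. Back-substitute:
1 = 5 − 2·2
1 = −2·37 + 15·5
1 = 15·153 − 62·37
1 = −62·1108 + 449·153
1 = 449·2369 − 960·1108
1 = −960·5846 + 2369·2369
So 2369·2369 ≡ 1 (mod 5846).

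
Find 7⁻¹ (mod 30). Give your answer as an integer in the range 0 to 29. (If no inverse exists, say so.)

13

Extended Euclidean algorithm:
30 = 4·7 + 2
7 = 3·2 + 1
2 = 2·1 + 0
gcd = 1, so the inverse exists. Back-substitute:
1 = 7 − 3·2
1 = −3·30 + 13·7
So 7·13 ≡ 1 (mod 30).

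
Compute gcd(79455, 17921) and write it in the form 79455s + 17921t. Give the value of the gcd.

Euclidean algorithm:
79455 = 4×17921 + 7771
17921 = 2×7771 + 2379
7771 = 3×2379 + 634
2379 = 3×634 + 477
634 = 1×477 + 157
477 = 3×157 + 6
157 = 26×6 + 1
6 = 6×1 + 0
gcd(79455, 17921) = 1.
Working backward:
1 = 157 − 26·6
1 = −26·477 + 79·157
1 = 79·634 − 105·477
1 = −105·2379 + 394·634
1 = 394·7771 − 1287·2379
1 = −1287·17921 + 2968·7771
1 = 2968·79455 − 13159·17921
So 1 = (2968)·79455 + (-13159)·17921.

1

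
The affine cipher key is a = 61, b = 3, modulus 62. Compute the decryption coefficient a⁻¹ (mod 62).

Run Euclid on (62, 61):
62 = 1×61 + 1
61 = 61×1 + 0
Since gcd(61, 62) = 1, back-substitute to write 1 as a combination:
1 = 62 − 61
Thus 61·(-1) ≡ 1 (mod 62); reducing, -1 mod 62 = 61.

61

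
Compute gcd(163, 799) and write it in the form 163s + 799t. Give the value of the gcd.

1

Repeated division:
799 = 4·163 + 147
163 = 1·147 + 16
147 = 9·16 + 3
16 = 5·3 + 1
3 = 3·1 + 0
gcd(163, 799) = 1.
Express as a combination:
1 = 16 − 5·3
1 = −5·147 + 46·16
1 = 46·163 − 51·147
1 = −51·799 + 250·163
So 1 = (-51)·799 + (250)·163.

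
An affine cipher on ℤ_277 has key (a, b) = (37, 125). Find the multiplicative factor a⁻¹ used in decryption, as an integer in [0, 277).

15

gcd(277, 37) by repeated division:
277 = 7·37 + 18
37 = 2·18 + 1
18 = 18·1 + 0
The gcd is 1. Working backward:
1 = 37 − 2·18
1 = −2·277 + 15·37
So 37·15 ≡ 1 (mod 277).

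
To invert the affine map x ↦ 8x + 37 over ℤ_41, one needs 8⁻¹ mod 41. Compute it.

36

Run Euclid on (41, 8):
41 = 5×8 + 1
8 = 8×1 + 0
gcd = 1, so the inverse exists. Back-substitute:
1 = 41 − 5·8
Hence 8⁻¹ ≡ -5 ≡ 36 (mod 41).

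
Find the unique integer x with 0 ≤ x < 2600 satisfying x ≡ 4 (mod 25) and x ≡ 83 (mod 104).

2579

Write x = 4 + 25·k. Then 25·k ≡ 83 − 4 ≡ 79 (mod 104).
Need 25⁻¹ mod 104. Extended Euclid on (104, 25):
104 = 4×25 + 4
25 = 6×4 + 1
4 = 4×1 + 0
Back-substitute:
1 = 25 − 6·4
1 = −6·104 + 25·25
25⁻¹ ≡ 25 (mod 104), so k ≡ 25·79 ≡ 103 (mod 104).
x = 4 + 25·103 = 2579.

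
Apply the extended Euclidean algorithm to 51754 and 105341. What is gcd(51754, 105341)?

1

Euclidean algorithm:
105341 = 2·51754 + 1833
51754 = 28·1833 + 430
1833 = 4·430 + 113
430 = 3·113 + 91
113 = 1·91 + 22
91 = 4·22 + 3
22 = 7·3 + 1
3 = 3·1 + 0
gcd(51754, 105341) = 1.
Working backward:
1 = 22 − 7·3
1 = −7·91 + 29·22
1 = 29·113 − 36·91
1 = −36·430 + 137·113
1 = 137·1833 − 584·430
1 = −584·51754 + 16489·1833
1 = 16489·105341 − 33562·51754
So 1 = (16489)·105341 + (-33562)·51754.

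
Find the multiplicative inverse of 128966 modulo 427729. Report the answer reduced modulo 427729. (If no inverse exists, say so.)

gcd(427729, 128966) by repeated division:
427729 = 3*128966 + 40831
128966 = 3*40831 + 6473
40831 = 6*6473 + 1993
6473 = 3*1993 + 494
1993 = 4*494 + 17
494 = 29*17 + 1
17 = 17*1 + 0
The gcd is 1. Working backward:
1 = 494 − 29·17
1 = −29·1993 + 117·494
1 = 117·6473 − 380·1993
1 = −380·40831 + 2397·6473
1 = 2397·128966 − 7571·40831
1 = −7571·427729 + 25110·128966
So 128966·25110 ≡ 1 (mod 427729).

25110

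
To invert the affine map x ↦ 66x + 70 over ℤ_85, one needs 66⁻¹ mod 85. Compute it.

gcd(85, 66) by repeated division:
85 = 1*66 + 19
66 = 3*19 + 9
19 = 2*9 + 1
9 = 9*1 + 0
Since gcd(66, 85) = 1, back-substitute to write 1 as a combination:
1 = 19 − 2·9
1 = −2·66 + 7·19
1 = 7·85 − 9·66
Hence 66⁻¹ ≡ -9 ≡ 76 (mod 85).

76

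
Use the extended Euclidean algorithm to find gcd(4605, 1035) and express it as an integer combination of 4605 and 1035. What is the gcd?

Repeated division:
4605 = 4×1035 + 465
1035 = 2×465 + 105
465 = 4×105 + 45
105 = 2×45 + 15
45 = 3×15 + 0
gcd(4605, 1035) = 15.
Back-substituting:
15 = 105 − 2·45
15 = −2·465 + 9·105
15 = 9·1035 − 20·465
15 = −20·4605 + 89·1035
So 15 = (-20)·4605 + (89)·1035.

15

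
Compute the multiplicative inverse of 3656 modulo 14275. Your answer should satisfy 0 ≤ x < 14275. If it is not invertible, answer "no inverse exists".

10921

gcd(14275, 3656) by repeated division:
14275 = 3*3656 + 3307
3656 = 1*3307 + 349
3307 = 9*349 + 166
349 = 2*166 + 17
166 = 9*17 + 13
17 = 1*13 + 4
13 = 3*4 + 1
4 = 4*1 + 0
Since gcd(3656, 14275) = 1, back-substitute to write 1 as a combination:
1 = 13 − 3·4
1 = −3·17 + 4·13
1 = 4·166 − 39·17
1 = −39·349 + 82·166
1 = 82·3307 − 777·349
1 = −777·3656 + 859·3307
1 = 859·14275 − 3354·3656
Hence 3656⁻¹ ≡ -3354 ≡ 10921 (mod 14275).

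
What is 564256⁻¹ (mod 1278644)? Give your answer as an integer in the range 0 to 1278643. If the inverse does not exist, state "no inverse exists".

Euclidean algorithm on 1278644, 564256:
1278644 = 2·564256 + 150132
564256 = 3·150132 + 113860
150132 = 1·113860 + 36272
113860 = 3·36272 + 5044
36272 = 7·5044 + 964
5044 = 5·964 + 224
964 = 4·224 + 68
224 = 3·68 + 20
68 = 3·20 + 8
20 = 2·8 + 4
8 = 2·4 + 0
The gcd is 4, not 1, hence no inverse exists.

no inverse exists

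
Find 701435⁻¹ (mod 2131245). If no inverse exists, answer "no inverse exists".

no inverse exists

Compute gcd(701435, 2131245):
2131245 = 3·701435 + 26940
701435 = 26·26940 + 995
26940 = 27·995 + 75
995 = 13·75 + 20
75 = 3·20 + 15
20 = 1·15 + 5
15 = 3·5 + 0
The gcd is 5, not 1, hence no inverse exists.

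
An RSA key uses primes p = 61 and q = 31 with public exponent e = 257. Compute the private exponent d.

φ(n) = (p−1)(q−1) = 60·30 = 1800.
Need d with 257·d ≡ 1 (mod 1800). Apply the extended Euclidean algorithm:
1800 = 7·257 + 1
257 = 257·1 + 0
Back-substitute:
1 = 1800 − 7·257
So 257·(-7) ≡ 1 (mod 1800), hence d ≡ -7 ≡ 1793 (mod 1800).

1793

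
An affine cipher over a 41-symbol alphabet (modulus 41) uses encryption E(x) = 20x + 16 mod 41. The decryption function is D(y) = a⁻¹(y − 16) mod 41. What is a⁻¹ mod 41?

39

Apply the Euclidean algorithm to 41 and 20:
41 = 2×20 + 1
20 = 20×1 + 0
gcd = 1, so the inverse exists. Back-substitute:
1 = 41 − 2·20
Hence 20⁻¹ ≡ -2 ≡ 39 (mod 41).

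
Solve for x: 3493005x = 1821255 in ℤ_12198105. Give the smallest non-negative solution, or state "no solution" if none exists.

First find gcd(3493005, 12198105):
12198105 = 3*3493005 + 1719090
3493005 = 2*1719090 + 54825
1719090 = 31*54825 + 19515
54825 = 2*19515 + 15795
19515 = 1*15795 + 3720
15795 = 4*3720 + 915
3720 = 4*915 + 60
915 = 15*60 + 15
60 = 4*15 + 0
gcd = 15 and 15 | 1821255, so solutions exist. Divide through by 15: 232867x ≡ 121417 (mod 813207).
Now find 232867⁻¹ mod 813207:
813207 = 3×232867 + 114606
232867 = 2×114606 + 3655
114606 = 31×3655 + 1301
3655 = 2×1301 + 1053
1301 = 1×1053 + 248
1053 = 4×248 + 61
248 = 4×61 + 4
61 = 15×4 + 1
4 = 4×1 + 0
Back-substitute:
1 = 61 − 15·4
1 = −15·248 + 61·61
1 = 61·1053 − 259·248
1 = −259·1301 + 320·1053
1 = 320·3655 − 899·1301
1 = −899·114606 + 28189·3655
1 = 28189·232867 − 57277·114606
1 = −57277·813207 + 200020·232867
So 232867⁻¹ ≡ 200020 (mod 813207).
Then x ≡ 200020·121417 ≡ 214492 (mod 813207); the smallest non-negative solution is x = 214492.

214492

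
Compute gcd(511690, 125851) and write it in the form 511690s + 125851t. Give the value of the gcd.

1

Euclidean algorithm:
511690 = 4×125851 + 8286
125851 = 15×8286 + 1561
8286 = 5×1561 + 481
1561 = 3×481 + 118
481 = 4×118 + 9
118 = 13×9 + 1
9 = 9×1 + 0
gcd(511690, 125851) = 1.
Working backward:
1 = 118 − 13·9
1 = −13·481 + 53·118
1 = 53·1561 − 172·481
1 = −172·8286 + 913·1561
1 = 913·125851 − 13867·8286
1 = −13867·511690 + 56381·125851
So 1 = (-13867)·511690 + (56381)·125851.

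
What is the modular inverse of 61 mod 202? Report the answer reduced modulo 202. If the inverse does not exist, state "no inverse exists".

53

Run Euclid on (202, 61):
202 = 3*61 + 19
61 = 3*19 + 4
19 = 4*4 + 3
4 = 1*3 + 1
3 = 3*1 + 0
Since gcd(61, 202) = 1, back-substitute to write 1 as a combination:
1 = 4 − 3
1 = −19 + 5·4
1 = 5·61 − 16·19
1 = −16·202 + 53·61
So 61·53 ≡ 1 (mod 202).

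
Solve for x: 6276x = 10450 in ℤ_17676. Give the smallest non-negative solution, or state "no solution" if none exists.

gcd(6276, 17676):
17676 = 2×6276 + 5124
6276 = 1×5124 + 1152
5124 = 4×1152 + 516
1152 = 2×516 + 120
516 = 4×120 + 36
120 = 3×36 + 12
36 = 3×12 + 0
gcd = 12, but 12 ∤ 10450, so the congruence has no solution.

no solution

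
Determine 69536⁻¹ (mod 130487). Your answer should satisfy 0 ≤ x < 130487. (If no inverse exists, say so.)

20884

Apply the Euclidean algorithm to 130487 and 69536:
130487 = 1·69536 + 60951
69536 = 1·60951 + 8585
60951 = 7·8585 + 856
8585 = 10·856 + 25
856 = 34·25 + 6
25 = 4·6 + 1
6 = 6·1 + 0
gcd = 1, so the inverse exists. Back-substitute:
1 = 25 − 4·6
1 = −4·856 + 137·25
1 = 137·8585 − 1374·856
1 = −1374·60951 + 9755·8585
1 = 9755·69536 − 11129·60951
1 = −11129·130487 + 20884·69536
So 69536·20884 ≡ 1 (mod 130487).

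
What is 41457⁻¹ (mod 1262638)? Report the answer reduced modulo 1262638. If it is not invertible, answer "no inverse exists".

no inverse exists

Compute gcd(41457, 1262638):
1262638 = 30·41457 + 18928
41457 = 2·18928 + 3601
18928 = 5·3601 + 923
3601 = 3·923 + 832
923 = 1·832 + 91
832 = 9·91 + 13
91 = 7·13 + 0
The gcd is 13, not 1, hence no inverse exists.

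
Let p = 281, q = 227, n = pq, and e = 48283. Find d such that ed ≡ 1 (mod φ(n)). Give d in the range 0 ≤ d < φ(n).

φ(n) = (p−1)(q−1) = 280·226 = 63280.
Need d with 48283·d ≡ 1 (mod 63280). Apply the extended Euclidean algorithm:
63280 = 1×48283 + 14997
48283 = 3×14997 + 3292
14997 = 4×3292 + 1829
3292 = 1×1829 + 1463
1829 = 1×1463 + 366
1463 = 3×366 + 365
366 = 1×365 + 1
365 = 365×1 + 0
Back-substitute:
1 = 366 − 365
1 = −1463 + 4·366
1 = 4·1829 − 5·1463
1 = −5·3292 + 9·1829
1 = 9·14997 − 41·3292
1 = −41·48283 + 132·14997
1 = 132·63280 − 173·48283
So 48283·(-173) ≡ 1 (mod 63280), hence d ≡ -173 ≡ 63107 (mod 63280).

63107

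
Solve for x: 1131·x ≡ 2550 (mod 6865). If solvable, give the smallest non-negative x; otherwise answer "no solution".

1805

First find gcd(1131, 6865):
6865 = 6·1131 + 79
1131 = 14·79 + 25
79 = 3·25 + 4
25 = 6·4 + 1
4 = 4·1 + 0
gcd = 1, so a unique solution mod 6865 exists.
Back-substitute for the Bézout coefficients:
1 = 25 − 6·4
1 = −6·79 + 19·25
1 = 19·1131 − 272·79
1 = −272·6865 + 1651·1131
So 1131·(1651) ≡ 1 (mod 6865), giving 1131⁻¹ ≡ 1651.
x ≡ 1131⁻¹·2550 ≡ 1651·2550 ≡ 1805 (mod 6865).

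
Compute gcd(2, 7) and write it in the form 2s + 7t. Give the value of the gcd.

Apply Euclid's algorithm to 7 and 2:
7 = 3·2 + 1
2 = 2·1 + 0
gcd(2, 7) = 1.
Working backward:
1 = 7 − 3·2
So 1 = (1)·7 + (-3)·2.

1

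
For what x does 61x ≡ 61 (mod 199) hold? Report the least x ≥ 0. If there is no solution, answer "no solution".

1

First find gcd(61, 199):
199 = 3×61 + 16
61 = 3×16 + 13
16 = 1×13 + 3
13 = 4×3 + 1
3 = 3×1 + 0
gcd = 1, so a unique solution mod 199 exists.
Back-substitute for the Bézout coefficients:
1 = 13 − 4·3
1 = −4·16 + 5·13
1 = 5·61 − 19·16
1 = −19·199 + 62·61
So 61·(62) ≡ 1 (mod 199), giving 61⁻¹ ≡ 62.
x ≡ 61⁻¹·61 ≡ 62·61 ≡ 1 (mod 199).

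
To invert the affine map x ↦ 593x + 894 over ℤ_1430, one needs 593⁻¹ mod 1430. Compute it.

gcd(1430, 593) by repeated division:
1430 = 2*593 + 244
593 = 2*244 + 105
244 = 2*105 + 34
105 = 3*34 + 3
34 = 11*3 + 1
3 = 3*1 + 0
Since gcd(593, 1430) = 1, back-substitute to write 1 as a combination:
1 = 34 − 11·3
1 = −11·105 + 34·34
1 = 34·244 − 79·105
1 = −79·593 + 192·244
1 = 192·1430 − 463·593
So 593·(-463) ≡ 1 (mod 1430), and -463 ≡ 967 (mod 1430).

967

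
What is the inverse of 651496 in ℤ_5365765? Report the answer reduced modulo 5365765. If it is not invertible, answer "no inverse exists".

Run Euclid on (5365765, 651496):
5365765 = 8×651496 + 153797
651496 = 4×153797 + 36308
153797 = 4×36308 + 8565
36308 = 4×8565 + 2048
8565 = 4×2048 + 373
2048 = 5×373 + 183
373 = 2×183 + 7
183 = 26×7 + 1
7 = 7×1 + 0
gcd = 1, so the inverse exists. Back-substitute:
1 = 183 − 26·7
1 = −26·373 + 53·183
1 = 53·2048 − 291·373
1 = −291·8565 + 1217·2048
1 = 1217·36308 − 5159·8565
1 = −5159·153797 + 21853·36308
1 = 21853·651496 − 92571·153797
1 = −92571·5365765 + 762421·651496
So 651496·762421 ≡ 1 (mod 5365765).

762421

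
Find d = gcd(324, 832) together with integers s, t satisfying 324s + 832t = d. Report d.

4

Apply Euclid's algorithm to 832 and 324:
832 = 2×324 + 184
324 = 1×184 + 140
184 = 1×140 + 44
140 = 3×44 + 8
44 = 5×8 + 4
8 = 2×4 + 0
gcd(324, 832) = 4.
Working backward:
4 = 44 − 5·8
4 = −5·140 + 16·44
4 = 16·184 − 21·140
4 = −21·324 + 37·184
4 = 37·832 − 95·324
So 4 = (37)·832 + (-95)·324.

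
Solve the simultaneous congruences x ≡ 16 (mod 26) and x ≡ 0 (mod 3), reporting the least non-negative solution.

Write x = 16 + 26·k. Then 26·k ≡ 0 − 16 ≡ 2 (mod 3).
Need 26⁻¹ mod 3. Extended Euclid on (3, 2):
3 = 1×2 + 1
2 = 2×1 + 0
Back-substitute:
1 = 3 − 2
26⁻¹ ≡ 2 (mod 3), so k ≡ 2·2 ≡ 1 (mod 3).
x = 16 + 26·1 = 42.

42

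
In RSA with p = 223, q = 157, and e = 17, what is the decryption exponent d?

22409

φ(n) = (p−1)(q−1) = 222·156 = 34632.
Need d with 17·d ≡ 1 (mod 34632). Apply the extended Euclidean algorithm:
34632 = 2037·17 + 3
17 = 5·3 + 2
3 = 1·2 + 1
2 = 2·1 + 0
Back-substitute:
1 = 3 − 2
1 = −17 + 6·3
1 = 6·34632 − 12223·17
So 17·(-12223) ≡ 1 (mod 34632), hence d ≡ -12223 ≡ 22409 (mod 34632).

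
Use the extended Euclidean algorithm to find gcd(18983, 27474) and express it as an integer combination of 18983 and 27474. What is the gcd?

1

Apply Euclid's algorithm to 27474 and 18983:
27474 = 1×18983 + 8491
18983 = 2×8491 + 2001
8491 = 4×2001 + 487
2001 = 4×487 + 53
487 = 9×53 + 10
53 = 5×10 + 3
10 = 3×3 + 1
3 = 3×1 + 0
gcd(18983, 27474) = 1.
Express as a combination:
1 = 10 − 3·3
1 = −3·53 + 16·10
1 = 16·487 − 147·53
1 = −147·2001 + 604·487
1 = 604·8491 − 2563·2001
1 = −2563·18983 + 5730·8491
1 = 5730·27474 − 8293·18983
So 1 = (5730)·27474 + (-8293)·18983.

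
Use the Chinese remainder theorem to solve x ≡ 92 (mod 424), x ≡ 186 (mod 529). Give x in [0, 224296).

Write x = 92 + 424·k. Then 424·k ≡ 186 − 92 ≡ 94 (mod 529).
Need 424⁻¹ mod 529. Extended Euclid on (529, 424):
529 = 1×424 + 105
424 = 4×105 + 4
105 = 26×4 + 1
4 = 4×1 + 0
Back-substitute:
1 = 105 − 26·4
1 = −26·424 + 105·105
1 = 105·529 − 131·424
424⁻¹ ≡ 398 (mod 529), so k ≡ 398·94 ≡ 382 (mod 529).
x = 92 + 424·382 = 162060.

162060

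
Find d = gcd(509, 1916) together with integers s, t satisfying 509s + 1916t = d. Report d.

Apply Euclid's algorithm to 1916 and 509:
1916 = 3*509 + 389
509 = 1*389 + 120
389 = 3*120 + 29
120 = 4*29 + 4
29 = 7*4 + 1
4 = 4*1 + 0
gcd(509, 1916) = 1.
Working backward:
1 = 29 − 7·4
1 = −7·120 + 29·29
1 = 29·389 − 94·120
1 = −94·509 + 123·389
1 = 123·1916 − 463·509
So 1 = (123)·1916 + (-463)·509.

1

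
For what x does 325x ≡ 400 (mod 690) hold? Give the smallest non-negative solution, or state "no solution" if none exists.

First find gcd(325, 690):
690 = 2×325 + 40
325 = 8×40 + 5
40 = 8×5 + 0
gcd = 5 and 5 | 400, so solutions exist. Divide through by 5: 65x ≡ 80 (mod 138).
Now find 65⁻¹ mod 138:
138 = 2×65 + 8
65 = 8×8 + 1
8 = 8×1 + 0
Back-substitute:
1 = 65 − 8·8
1 = −8·138 + 17·65
So 65⁻¹ ≡ 17 (mod 138).
Then x ≡ 17·80 ≡ 118 (mod 138); the smallest non-negative solution is x = 118.

118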